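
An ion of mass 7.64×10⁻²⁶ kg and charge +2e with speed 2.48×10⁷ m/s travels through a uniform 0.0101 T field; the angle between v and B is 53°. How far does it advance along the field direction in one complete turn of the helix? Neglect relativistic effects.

p ≈ 2210 m

v∥ = v cosθ = 2.48×10⁷·cos53° ≈ 1.493×10⁷ m/s.
T = 2πm/(|q|B) = 2π(7.64×10⁻²⁶)/((3.204×10⁻¹⁹)(0.0101)) ≈ 1.483×10⁻⁴ s.
pitch = v∥ T = (1.493×10⁷)(1.483×10⁻⁴) ≈ 2210 m.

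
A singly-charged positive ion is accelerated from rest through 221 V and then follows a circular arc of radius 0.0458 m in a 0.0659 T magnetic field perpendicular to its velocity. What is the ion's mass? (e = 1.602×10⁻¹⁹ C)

Combine |q|V = ½mv² and r = mv/(|q|B): eliminate v to get m = qB²r²/(2V).
m = (1.602×10⁻¹⁹)(0.0659)²(0.0458)²/(2·221) ≈ 3.30×10⁻²⁷ kg.

m ≈ 3.30×10⁻²⁷ kg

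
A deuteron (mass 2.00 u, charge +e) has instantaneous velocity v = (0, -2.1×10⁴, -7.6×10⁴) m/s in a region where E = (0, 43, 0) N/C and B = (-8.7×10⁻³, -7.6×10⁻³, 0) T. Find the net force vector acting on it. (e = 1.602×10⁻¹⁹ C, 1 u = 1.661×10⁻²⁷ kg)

v×B = (-578, 661, -183) N/C.
E + v×B = (-578, 704, -183) N/C.
F = q(E + v×B) = (1.602×10⁻¹⁹ C)·(-578, 704, -183) = (-9.25×10⁻¹⁷, 1.13×10⁻¹⁶, -2.93×10⁻¹⁷) N.

F ≈ (-9.25×10⁻¹⁷, 1.13×10⁻¹⁶, -2.93×10⁻¹⁷) N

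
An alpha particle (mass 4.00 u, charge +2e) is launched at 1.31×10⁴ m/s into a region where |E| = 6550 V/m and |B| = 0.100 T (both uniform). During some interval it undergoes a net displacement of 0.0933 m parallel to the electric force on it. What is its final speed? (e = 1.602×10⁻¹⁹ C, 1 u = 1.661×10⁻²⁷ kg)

v_f ≈ 2.43×10⁵ m/s

B does no work; ΔKE = |q|E d.
½mv_f² = ½mv₀² + |q|Ed = ½(6.644×10⁻²⁷)(1.31×10⁴)² + (3.204×10⁻¹⁹)(6550)(0.0933) ≈ 5.701×10⁻¹⁹ J + 1.958×10⁻¹⁶ J ≈ 1.964×10⁻¹⁶ J.
v_f = √(2·1.964×10⁻¹⁶/6.644×10⁻²⁷) ≈ 2.43×10⁵ m/s.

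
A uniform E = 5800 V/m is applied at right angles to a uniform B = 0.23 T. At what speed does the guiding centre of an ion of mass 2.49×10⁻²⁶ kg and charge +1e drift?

v_d ≈ 2.5×10⁴ m/s

In crossed fields the guiding centre drifts at v_d = |E×B|/B² = E/B, independent of charge and mass.
v_d = 5800/0.23 = 2.5×10⁴ m/s.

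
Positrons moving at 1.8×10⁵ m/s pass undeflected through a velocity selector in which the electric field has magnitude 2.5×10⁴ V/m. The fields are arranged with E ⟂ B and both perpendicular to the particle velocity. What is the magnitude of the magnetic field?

B = 0.14 T

Balance of forces in the selector: qE = qvB ⇒ B = E/v.
B = 2.5×10⁴/1.8×10⁵ = 0.14 T.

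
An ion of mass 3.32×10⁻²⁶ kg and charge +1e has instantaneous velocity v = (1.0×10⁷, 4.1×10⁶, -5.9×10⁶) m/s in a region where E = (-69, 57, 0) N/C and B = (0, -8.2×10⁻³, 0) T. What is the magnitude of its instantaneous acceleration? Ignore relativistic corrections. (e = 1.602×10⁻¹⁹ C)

|a| ≈ 4.60×10¹¹ m/s²

v×B = (-4.84×10⁴, 0, -8.20×10⁴) N/C.
E + v×B = (-4.84×10⁴, 57.0, -8.20×10⁴) N/C.
F = q(E + v×B) = (1.602×10⁻¹⁹ C)·(-4.84×10⁴, 57.0, -8.20×10⁴) = (-7.76×10⁻¹⁵, 9.13×10⁻¹⁸, -1.31×10⁻¹⁴) N.
|a| = |F|/m = 1.526×10⁻¹⁴/3.32×10⁻²⁶ ≈ 4.60×10¹¹ m/s².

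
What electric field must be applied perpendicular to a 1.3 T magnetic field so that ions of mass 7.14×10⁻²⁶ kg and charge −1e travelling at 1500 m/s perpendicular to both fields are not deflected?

E = 2000 V/m

For straight-line motion qE = qvB, so E = vB.
E = 1500 × 1.3 = 2000 V/m.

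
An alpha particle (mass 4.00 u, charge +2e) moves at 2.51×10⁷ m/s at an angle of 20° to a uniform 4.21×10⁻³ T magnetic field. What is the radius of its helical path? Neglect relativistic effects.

v⊥ = v sinθ = 2.51×10⁷·sin20° ≈ 8.585×10⁶ m/s.
r = m v⊥/(|q|B) = (6.644×10⁻²⁷)(8.585×10⁶)/((3.204×10⁻¹⁹)(4.21×10⁻³)) ≈ 42.3 m.

r ≈ 42.3 m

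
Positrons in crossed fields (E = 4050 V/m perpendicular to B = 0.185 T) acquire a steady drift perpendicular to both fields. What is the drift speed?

In crossed fields the guiding centre drifts at v_d = |E×B|/B² = E/B, independent of charge and mass.
v_d = 4050/0.185 = 2.19×10⁴ m/s.

v_d ≈ 2.19×10⁴ m/s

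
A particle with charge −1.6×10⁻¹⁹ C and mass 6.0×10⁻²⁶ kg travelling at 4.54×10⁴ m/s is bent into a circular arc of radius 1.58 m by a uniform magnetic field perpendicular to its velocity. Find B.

From |q|vB = mv²/r, B = mv/(|q|r).
B = (6.0×10⁻²⁶)(4.54×10⁴)/((1.6×10⁻¹⁹)(1.58)) ≈ 0.0108 T.

B ≈ 0.0108 T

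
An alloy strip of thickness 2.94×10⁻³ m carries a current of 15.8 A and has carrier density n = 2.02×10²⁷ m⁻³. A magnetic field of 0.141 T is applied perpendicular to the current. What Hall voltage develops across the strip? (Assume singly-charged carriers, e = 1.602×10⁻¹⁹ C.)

V_H ≈ 2.34×10⁻⁶ V

V_H = IB/(n e t).
V_H = (15.8)(0.141)/((2.02×10²⁷)(1.602×10⁻¹⁹)(2.94×10⁻³)) ≈ 2.34×10⁻⁶ V.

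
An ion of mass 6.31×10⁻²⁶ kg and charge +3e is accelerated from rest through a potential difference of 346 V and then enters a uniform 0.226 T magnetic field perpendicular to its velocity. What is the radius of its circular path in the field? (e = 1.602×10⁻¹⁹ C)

Acceleration: |q|V = ½mv² ⇒ v = √(2|q|V/m) = √(2·4.806×10⁻¹⁹·346/6.31×10⁻²⁶) ≈ 7.260×10⁴ m/s.
In the field: r = mv/(|q|B) = (6.31×10⁻²⁶)(7.260×10⁴)/((4.806×10⁻¹⁹)(0.226)) ≈ 0.0422 m.

r ≈ 0.0422 m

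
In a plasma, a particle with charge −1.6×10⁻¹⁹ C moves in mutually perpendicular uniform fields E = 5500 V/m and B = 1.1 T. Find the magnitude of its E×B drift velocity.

The steady drift has the magnetic force balancing the electric force, so v_d = E/B.
v_d = 5500/1.1 = 5000 m/s.

v_d ≈ 5000 m/s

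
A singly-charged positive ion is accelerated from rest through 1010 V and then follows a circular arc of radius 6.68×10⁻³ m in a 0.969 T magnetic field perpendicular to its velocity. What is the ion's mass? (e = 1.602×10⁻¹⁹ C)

m ≈ 3.32×10⁻²⁷ kg

Combine |q|V = ½mv² and r = mv/(|q|B): eliminate v to get m = qB²r²/(2V).
m = (1.602×10⁻¹⁹)(0.969)²(6.68×10⁻³)²/(2·1010) ≈ 3.32×10⁻²⁷ kg.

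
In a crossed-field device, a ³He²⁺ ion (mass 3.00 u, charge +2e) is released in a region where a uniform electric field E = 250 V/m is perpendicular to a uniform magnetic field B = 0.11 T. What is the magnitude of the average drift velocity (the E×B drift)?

v_d ≈ 2300 m/s

The E×B drift speed is v_d = E/B.
v_d = 250/0.11 = 2300 m/s.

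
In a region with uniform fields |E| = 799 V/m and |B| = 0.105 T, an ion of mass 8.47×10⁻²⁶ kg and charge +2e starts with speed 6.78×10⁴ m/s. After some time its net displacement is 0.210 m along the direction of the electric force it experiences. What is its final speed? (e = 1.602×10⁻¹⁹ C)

v_f ≈ 7.66×10⁴ m/s

B does no work; ΔKE = |q|E d.
½mv_f² = ½mv₀² + |q|Ed = ½(8.47×10⁻²⁶)(6.78×10⁴)² + (3.204×10⁻¹⁹)(799)(0.210) ≈ 1.947×10⁻¹⁶ J + 5.376×10⁻¹⁷ J ≈ 2.484×10⁻¹⁶ J.
v_f = √(2·2.484×10⁻¹⁶/8.47×10⁻²⁶) ≈ 7.66×10⁴ m/s.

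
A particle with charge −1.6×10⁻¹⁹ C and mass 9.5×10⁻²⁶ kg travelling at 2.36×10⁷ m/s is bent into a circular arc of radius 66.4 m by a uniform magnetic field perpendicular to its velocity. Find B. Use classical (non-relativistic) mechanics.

B ≈ 0.211 T

From |q|vB = mv²/r, B = mv/(|q|r).
B = (9.5×10⁻²⁶)(2.36×10⁷)/((1.6×10⁻¹⁹)(66.4)) ≈ 0.211 T.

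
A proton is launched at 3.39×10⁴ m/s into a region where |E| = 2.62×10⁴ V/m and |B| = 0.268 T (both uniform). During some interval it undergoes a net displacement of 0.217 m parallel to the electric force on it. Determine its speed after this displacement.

v_f ≈ 1.04×10⁶ m/s

B does no work; ΔKE = |q|E d.
½mv_f² = ½mv₀² + |q|Ed = ½(1.673×10⁻²⁷)(3.39×10⁴)² + (1.602×10⁻¹⁹)(2.62×10⁴)(0.217) ≈ 9.613×10⁻¹⁹ J + 9.108×10⁻¹⁶ J ≈ 9.118×10⁻¹⁶ J.
v_f = √(2·9.118×10⁻¹⁶/1.673×10⁻²⁷) ≈ 1.04×10⁶ m/s.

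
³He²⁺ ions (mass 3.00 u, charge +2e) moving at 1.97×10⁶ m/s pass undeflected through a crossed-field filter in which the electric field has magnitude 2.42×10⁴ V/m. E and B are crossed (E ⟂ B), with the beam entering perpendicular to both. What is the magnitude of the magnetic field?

B = 0.0123 T

Balance of forces in the selector: qE = qvB ⇒ B = E/v.
B = 2.42×10⁴/1.97×10⁶ = 0.0123 T.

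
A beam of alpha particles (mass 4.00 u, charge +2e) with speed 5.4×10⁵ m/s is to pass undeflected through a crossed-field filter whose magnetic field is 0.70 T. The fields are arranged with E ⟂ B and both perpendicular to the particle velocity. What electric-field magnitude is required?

For straight-line motion qE = qvB, so E = vB.
E = 5.4×10⁵ × 0.70 = 3.8×10⁵ V/m.

E = 3.8×10⁵ V/m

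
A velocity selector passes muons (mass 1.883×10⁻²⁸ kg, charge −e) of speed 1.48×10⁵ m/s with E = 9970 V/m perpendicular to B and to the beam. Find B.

Balance of forces in the selector: qE = qvB ⇒ B = E/v.
B = 9970/1.48×10⁵ = 0.0674 T.

B = 0.0674 T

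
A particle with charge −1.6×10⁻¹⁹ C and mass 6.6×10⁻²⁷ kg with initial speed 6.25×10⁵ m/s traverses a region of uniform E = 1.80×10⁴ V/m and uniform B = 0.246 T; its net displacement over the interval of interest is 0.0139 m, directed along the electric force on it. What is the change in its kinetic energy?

The magnetic force is always ⟂ v and does no work; only the electric force changes KE.
ΔKE = F_E · d = |q|E d = (1.6×10⁻¹⁹)(1.80×10⁴)(0.0139) ≈ 4.00×10⁻¹⁷ J.

ΔKE ≈ 4.00×10⁻¹⁷ J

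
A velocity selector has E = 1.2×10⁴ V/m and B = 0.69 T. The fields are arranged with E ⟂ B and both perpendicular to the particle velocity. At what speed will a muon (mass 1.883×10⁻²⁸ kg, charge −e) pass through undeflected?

Straight-line motion ⇒ electric and magnetic forces cancel, so E = vB.
v = E/B = 1.2×10⁴/0.69 = 1.7×10⁴ m/s.
The result is independent of the particle's charge and mass.

v = 1.7×10⁴ m/s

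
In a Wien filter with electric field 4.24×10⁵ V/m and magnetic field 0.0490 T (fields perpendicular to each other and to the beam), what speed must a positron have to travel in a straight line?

Straight-line motion ⇒ electric and magnetic forces cancel, so E = vB.
v = E/B = 4.24×10⁵/0.0490 = 8.65×10⁶ m/s.

v = 8.65×10⁶ m/s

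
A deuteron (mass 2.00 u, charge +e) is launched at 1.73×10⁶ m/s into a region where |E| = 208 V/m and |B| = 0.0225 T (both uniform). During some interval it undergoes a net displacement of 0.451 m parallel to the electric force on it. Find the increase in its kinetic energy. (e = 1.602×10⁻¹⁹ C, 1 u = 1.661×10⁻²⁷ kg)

The magnetic force is always ⟂ v and does no work; only the electric force changes KE.
ΔKE = F_E · d = |q|E d = (1.602×10⁻¹⁹)(208)(0.451) ≈ 1.50×10⁻¹⁷ J.

ΔKE ≈ 1.50×10⁻¹⁷ J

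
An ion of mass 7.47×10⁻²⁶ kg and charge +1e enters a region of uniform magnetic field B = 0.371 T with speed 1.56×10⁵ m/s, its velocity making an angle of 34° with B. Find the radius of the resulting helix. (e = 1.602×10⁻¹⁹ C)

r ≈ 0.110 m

v⊥ = v sinθ = 1.56×10⁵·sin34° ≈ 8.723×10⁴ m/s.
r = m v⊥/(|q|B) = (7.47×10⁻²⁶)(8.723×10⁴)/((1.602×10⁻¹⁹)(0.371)) ≈ 0.110 m.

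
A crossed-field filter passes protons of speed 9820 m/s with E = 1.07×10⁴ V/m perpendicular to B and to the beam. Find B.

B = 1.09 T

Balance of forces in the selector: qE = qvB ⇒ B = E/v.
B = 1.07×10⁴/9820 = 1.09 T.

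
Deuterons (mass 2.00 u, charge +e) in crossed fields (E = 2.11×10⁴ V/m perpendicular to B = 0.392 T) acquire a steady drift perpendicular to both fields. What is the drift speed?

The E×B drift speed is v_d = E/B.
v_d = 2.11×10⁴/0.392 = 5.38×10⁴ m/s.

v_d ≈ 5.38×10⁴ m/s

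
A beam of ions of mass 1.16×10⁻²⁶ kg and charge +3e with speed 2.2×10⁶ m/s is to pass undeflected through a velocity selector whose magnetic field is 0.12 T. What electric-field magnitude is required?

For straight-line motion qE = qvB, so E = vB.
E = 2.2×10⁶ × 0.12 = 2.6×10⁵ V/m.

E = 2.6×10⁵ V/m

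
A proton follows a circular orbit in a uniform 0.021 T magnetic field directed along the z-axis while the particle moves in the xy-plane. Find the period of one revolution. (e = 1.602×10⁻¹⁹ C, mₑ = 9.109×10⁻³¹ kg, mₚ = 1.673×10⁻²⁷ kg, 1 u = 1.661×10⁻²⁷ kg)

T ≈ 3.1×10⁻⁶ s

The cyclotron period depends only on m, q, B: T = 2πm/(|q|B).
T = 2π(1.673×10⁻²⁷)/((1.602×10⁻¹⁹)(0.021)) ≈ 3.1×10⁻⁶ s.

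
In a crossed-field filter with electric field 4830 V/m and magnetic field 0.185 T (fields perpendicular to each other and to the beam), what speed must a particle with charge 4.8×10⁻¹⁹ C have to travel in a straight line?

v = 2.61×10⁴ m/s

Zero net Lorentz force requires |qE| = |q v×B|, i.e. E = vB.
v = E/B = 4830/0.185 = 2.61×10⁴ m/s.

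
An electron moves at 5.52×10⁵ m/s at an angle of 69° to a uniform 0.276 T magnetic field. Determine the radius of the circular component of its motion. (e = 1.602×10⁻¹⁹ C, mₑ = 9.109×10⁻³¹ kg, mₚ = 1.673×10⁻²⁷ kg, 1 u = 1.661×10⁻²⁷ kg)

v⊥ = v sinθ = 5.52×10⁵·sin69° ≈ 5.153×10⁵ m/s.
r = m v⊥/(|q|B) = (9.109×10⁻³¹)(5.153×10⁵)/((1.602×10⁻¹⁹)(0.276)) ≈ 1.06×10⁻⁵ m.

r ≈ 1.06×10⁻⁵ m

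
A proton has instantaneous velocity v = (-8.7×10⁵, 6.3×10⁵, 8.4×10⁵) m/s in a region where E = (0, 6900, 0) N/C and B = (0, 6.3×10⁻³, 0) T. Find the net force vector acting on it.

F ≈ (-8.48×10⁻¹⁶, 1.11×10⁻¹⁵, -8.78×10⁻¹⁶) N

v×B = (-5290, 0, -5480) N/C.
E + v×B = (-5290, 6900, -5480) N/C.
F = q(E + v×B) = (1.602×10⁻¹⁹ C)·(-5290, 6900, -5480) = (-8.48×10⁻¹⁶, 1.11×10⁻¹⁵, -8.78×10⁻¹⁶) N.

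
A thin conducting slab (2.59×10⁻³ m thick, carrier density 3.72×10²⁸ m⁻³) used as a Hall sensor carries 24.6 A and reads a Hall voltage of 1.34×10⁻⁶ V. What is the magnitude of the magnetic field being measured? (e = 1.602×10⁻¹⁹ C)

From V_H = IB/(n e t), B = V_H n e t / I.
B = (1.34×10⁻⁶)(3.72×10²⁸)(1.602×10⁻¹⁹)(2.59×10⁻³)/24.6 ≈ 0.841 T.

B ≈ 0.841 T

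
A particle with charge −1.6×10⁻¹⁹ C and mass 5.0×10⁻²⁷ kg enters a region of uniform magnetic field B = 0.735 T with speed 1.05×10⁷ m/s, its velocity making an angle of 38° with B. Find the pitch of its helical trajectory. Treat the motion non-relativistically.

p ≈ 2.21 m

v∥ = v cosθ = 1.05×10⁷·cos38° ≈ 8.274×10⁶ m/s.
T = 2πm/(|q|B) = 2π(5.0×10⁻²⁷)/((1.6×10⁻¹⁹)(0.735)) ≈ 2.671×10⁻⁷ s.
pitch = v∥ T = (8.274×10⁶)(2.671×10⁻⁷) ≈ 2.21 m.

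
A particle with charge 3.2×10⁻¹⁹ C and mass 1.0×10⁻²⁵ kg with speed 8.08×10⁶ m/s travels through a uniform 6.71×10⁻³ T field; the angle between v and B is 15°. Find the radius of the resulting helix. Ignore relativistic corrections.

r ≈ 97.4 m

v⊥ = v sinθ = 8.08×10⁶·sin15° ≈ 2.091×10⁶ m/s.
r = m v⊥/(|q|B) = (1.0×10⁻²⁵)(2.091×10⁶)/((3.2×10⁻¹⁹)(6.71×10⁻³)) ≈ 97.4 m.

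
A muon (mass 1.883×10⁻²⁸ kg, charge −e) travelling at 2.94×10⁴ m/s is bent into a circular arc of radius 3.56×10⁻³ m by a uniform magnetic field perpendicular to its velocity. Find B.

From |q|vB = mv²/r, B = mv/(|q|r).
B = (1.883×10⁻²⁸)(2.94×10⁴)/((1.602×10⁻¹⁹)(3.56×10⁻³)) ≈ 9.71×10⁻³ T.

B ≈ 9.71×10⁻³ T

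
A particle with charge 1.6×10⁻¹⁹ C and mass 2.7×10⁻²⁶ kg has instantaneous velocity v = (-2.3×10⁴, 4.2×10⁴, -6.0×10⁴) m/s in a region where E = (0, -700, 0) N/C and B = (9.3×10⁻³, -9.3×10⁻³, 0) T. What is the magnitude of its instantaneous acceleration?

|a| ≈ 8.22×10⁹ m/s²

v×B = (-558, -558, -177) N/C.
E + v×B = (-558, -1260, -177) N/C.
F = q(E + v×B) = (1.6×10⁻¹⁹ C)·(-558, -1260, -177) = (-8.93×10⁻¹⁷, -2.01×10⁻¹⁶, -2.83×10⁻¹⁷) N.
|a| = |F|/m = 2.220×10⁻¹⁶/2.7×10⁻²⁶ ≈ 8.22×10⁹ m/s².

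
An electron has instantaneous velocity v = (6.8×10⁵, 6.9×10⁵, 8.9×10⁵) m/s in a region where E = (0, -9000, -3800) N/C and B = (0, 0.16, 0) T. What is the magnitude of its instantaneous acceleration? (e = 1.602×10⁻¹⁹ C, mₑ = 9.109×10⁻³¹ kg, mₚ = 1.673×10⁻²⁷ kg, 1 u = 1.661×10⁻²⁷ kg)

|a| ≈ 3.12×10¹⁶ m/s²

v×B = (-1.42×10⁵, 0, 1.09×10⁵) N/C.
E + v×B = (-1.42×10⁵, -9000, 1.05×10⁵) N/C.
F = q(E + v×B) = (−1.602×10⁻¹⁹ C)·(-1.42×10⁵, -9000, 1.05×10⁵) = (2.28×10⁻¹⁴, 1.44×10⁻¹⁵, -1.68×10⁻¹⁴) N.
|a| = |F|/m = 2.838×10⁻¹⁴/9.109×10⁻³¹ ≈ 3.12×10¹⁶ m/s².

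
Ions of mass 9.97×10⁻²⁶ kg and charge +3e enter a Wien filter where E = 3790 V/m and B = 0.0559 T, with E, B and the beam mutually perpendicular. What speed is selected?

For undeflected motion the electric and magnetic forces balance: qE = qvB.
v = E/B = 3790/0.0559 = 6.78×10⁴ m/s.

v = 6.78×10⁴ m/s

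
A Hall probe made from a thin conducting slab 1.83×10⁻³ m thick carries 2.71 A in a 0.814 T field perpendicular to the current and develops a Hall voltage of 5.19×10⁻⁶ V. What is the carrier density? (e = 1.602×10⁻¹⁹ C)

From V_H = IB/(n e t), n = IB/(V_H e t).
n = (2.71)(0.814)/((5.19×10⁻⁶)(1.602×10⁻¹⁹)(1.83×10⁻³)) ≈ 1.45×10²⁷ m⁻³.

n ≈ 1.45×10²⁷ m⁻³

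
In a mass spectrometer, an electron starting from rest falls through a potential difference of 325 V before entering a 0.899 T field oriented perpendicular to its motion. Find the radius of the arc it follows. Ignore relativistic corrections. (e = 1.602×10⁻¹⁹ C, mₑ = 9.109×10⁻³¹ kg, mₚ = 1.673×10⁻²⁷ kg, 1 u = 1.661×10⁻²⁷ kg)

r ≈ 6.76×10⁻⁵ m

Acceleration: |q|V = ½mv² ⇒ v = √(2|q|V/m) = √(2·1.602×10⁻¹⁹·325/9.109×10⁻³¹) ≈ 1.069×10⁷ m/s.
In the field: r = mv/(|q|B) = (9.109×10⁻³¹)(1.069×10⁷)/((1.602×10⁻¹⁹)(0.899)) ≈ 6.76×10⁻⁵ m.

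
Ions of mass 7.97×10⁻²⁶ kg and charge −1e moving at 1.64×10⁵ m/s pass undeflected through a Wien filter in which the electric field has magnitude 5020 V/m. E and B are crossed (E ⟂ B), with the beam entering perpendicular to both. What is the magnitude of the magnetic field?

B = 0.0306 T

Balance of forces in the selector: qE = qvB ⇒ B = E/v.
B = 5020/1.64×10⁵ = 0.0306 T.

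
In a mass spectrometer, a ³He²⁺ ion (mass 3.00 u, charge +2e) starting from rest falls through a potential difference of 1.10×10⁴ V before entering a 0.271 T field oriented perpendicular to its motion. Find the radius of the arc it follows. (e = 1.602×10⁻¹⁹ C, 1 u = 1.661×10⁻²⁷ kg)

r ≈ 0.0683 m

Acceleration: |q|V = ½mv² ⇒ v = √(2|q|V/m) = √(2·3.204×10⁻¹⁹·1.10×10⁴/4.983×10⁻²⁷) ≈ 1.189×10⁶ m/s.
In the field: r = mv/(|q|B) = (4.983×10⁻²⁷)(1.189×10⁶)/((3.204×10⁻¹⁹)(0.271)) ≈ 0.0683 m.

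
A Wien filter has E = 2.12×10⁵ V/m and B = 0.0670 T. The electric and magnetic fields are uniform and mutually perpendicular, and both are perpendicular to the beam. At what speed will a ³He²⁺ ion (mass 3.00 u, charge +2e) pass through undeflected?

v = 3.16×10⁶ m/s

Zero net Lorentz force requires |qE| = |q v×B|, i.e. E = vB.
v = E/B = 2.12×10⁵/0.0670 = 3.16×10⁶ m/s.
The result is independent of the particle's charge and mass.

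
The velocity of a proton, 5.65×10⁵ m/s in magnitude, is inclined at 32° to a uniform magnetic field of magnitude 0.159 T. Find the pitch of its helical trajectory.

v∥ = v cosθ = 5.65×10⁵·cos32° ≈ 4.791×10⁵ m/s.
T = 2πm/(|q|B) = 2π(1.673×10⁻²⁷)/((1.602×10⁻¹⁹)(0.159)) ≈ 4.127×10⁻⁷ s.
pitch = v∥ T = (4.791×10⁵)(4.127×10⁻⁷) ≈ 0.198 m.

p ≈ 0.198 m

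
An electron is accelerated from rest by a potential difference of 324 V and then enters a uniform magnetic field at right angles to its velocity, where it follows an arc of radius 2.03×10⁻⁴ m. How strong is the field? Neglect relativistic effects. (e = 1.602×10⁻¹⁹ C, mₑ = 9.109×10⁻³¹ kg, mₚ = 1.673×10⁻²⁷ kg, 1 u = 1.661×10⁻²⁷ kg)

B ≈ 0.299 T

v = √(2|q|V/m) = √(2·1.602×10⁻¹⁹·324/9.109×10⁻³¹) ≈ 1.068×10⁷ m/s.
B = mv/(|q|r) = (9.109×10⁻³¹)(1.068×10⁷)/((1.602×10⁻¹⁹)(2.03×10⁻⁴)) ≈ 0.299 T.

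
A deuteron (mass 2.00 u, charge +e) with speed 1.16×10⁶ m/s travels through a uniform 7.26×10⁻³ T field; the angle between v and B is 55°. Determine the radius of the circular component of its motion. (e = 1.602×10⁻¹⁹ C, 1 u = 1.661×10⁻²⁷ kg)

r ≈ 2.71 m

v⊥ = v sinθ = 1.16×10⁶·sin55° ≈ 9.502×10⁵ m/s.
r = m v⊥/(|q|B) = (3.322×10⁻²⁷)(9.502×10⁵)/((1.602×10⁻¹⁹)(7.26×10⁻³)) ≈ 2.71 m.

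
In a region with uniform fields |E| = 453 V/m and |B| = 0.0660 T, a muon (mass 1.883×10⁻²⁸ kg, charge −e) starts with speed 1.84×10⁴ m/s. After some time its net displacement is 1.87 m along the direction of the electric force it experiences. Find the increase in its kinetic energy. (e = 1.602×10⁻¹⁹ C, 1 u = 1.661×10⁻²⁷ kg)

The magnetic force is always ⟂ v and does no work; only the electric force changes KE.
ΔKE = F_E · d = |q|E d = (1.602×10⁻¹⁹)(453)(1.87) ≈ 1.36×10⁻¹⁶ J.

ΔKE ≈ 1.36×10⁻¹⁶ J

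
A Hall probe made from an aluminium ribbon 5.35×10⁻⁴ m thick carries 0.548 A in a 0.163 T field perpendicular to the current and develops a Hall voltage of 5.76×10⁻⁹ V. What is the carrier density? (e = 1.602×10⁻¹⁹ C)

n ≈ 1.81×10²⁹ m⁻³

From V_H = IB/(n e t), n = IB/(V_H e t).
n = (0.548)(0.163)/((5.76×10⁻⁹)(1.602×10⁻¹⁹)(5.35×10⁻⁴)) ≈ 1.81×10²⁹ m⁻³.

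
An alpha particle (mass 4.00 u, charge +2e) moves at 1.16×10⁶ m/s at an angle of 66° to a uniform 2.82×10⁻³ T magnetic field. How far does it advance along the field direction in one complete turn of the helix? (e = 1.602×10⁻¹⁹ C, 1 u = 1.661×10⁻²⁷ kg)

p ≈ 21.8 m

v∥ = v cosθ = 1.16×10⁶·cos66° ≈ 4.718×10⁵ m/s.
T = 2πm/(|q|B) = 2π(6.644×10⁻²⁷)/((3.204×10⁻¹⁹)(2.82×10⁻³)) ≈ 4.620×10⁻⁵ s.
pitch = v∥ T = (4.718×10⁵)(4.620×10⁻⁵) ≈ 21.8 m.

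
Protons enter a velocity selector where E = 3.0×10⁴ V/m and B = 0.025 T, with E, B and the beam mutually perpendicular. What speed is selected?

For undeflected motion the electric and magnetic forces balance: qE = qvB.
v = E/B = 3.0×10⁴/0.025 = 1.2×10⁶ m/s.

v = 1.2×10⁶ m/s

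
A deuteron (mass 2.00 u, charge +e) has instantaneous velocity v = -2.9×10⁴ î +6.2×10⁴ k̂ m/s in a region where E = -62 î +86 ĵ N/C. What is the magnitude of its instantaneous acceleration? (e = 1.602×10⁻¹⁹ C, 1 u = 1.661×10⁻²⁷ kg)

|a| ≈ 5.11×10⁹ m/s²

Only an electric field acts, so F = qE = (1.602×10⁻¹⁹ C)·(-62.0, 86.0, 0) = (-9.93×10⁻¹⁸, 1.38×10⁻¹⁷, 0) N.
|a| = |F|/m = 1.698×10⁻¹⁷/3.322×10⁻²⁷ ≈ 5.11×10⁹ m/s².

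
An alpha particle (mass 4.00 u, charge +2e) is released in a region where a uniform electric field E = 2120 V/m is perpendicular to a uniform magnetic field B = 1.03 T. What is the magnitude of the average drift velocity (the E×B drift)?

v_d ≈ 2060 m/s

The E×B drift speed is v_d = E/B.
v_d = 2120/1.03 = 2060 m/s.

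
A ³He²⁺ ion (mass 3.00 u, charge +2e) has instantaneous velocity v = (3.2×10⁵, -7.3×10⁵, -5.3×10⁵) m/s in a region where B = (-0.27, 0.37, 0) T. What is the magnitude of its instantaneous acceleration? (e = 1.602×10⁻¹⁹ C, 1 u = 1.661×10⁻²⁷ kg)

|a| ≈ 1.64×10¹³ m/s²

v×B = (1.96×10⁵, 1.43×10⁵, -7.87×10⁴) N/C.
F = q v×B = (3.204×10⁻¹⁹ C)·(1.96×10⁵, 1.43×10⁵, -7.87×10⁴) = (6.28×10⁻¹⁴, 4.58×10⁻¹⁴, -2.52×10⁻¹⁴) N.
|a| = |F|/m = 8.177×10⁻¹⁴/4.983×10⁻²⁷ ≈ 1.64×10¹³ m/s².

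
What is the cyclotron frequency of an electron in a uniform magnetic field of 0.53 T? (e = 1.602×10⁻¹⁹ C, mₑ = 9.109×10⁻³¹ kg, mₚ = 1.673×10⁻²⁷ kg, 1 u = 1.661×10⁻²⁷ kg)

f = |q|B/(2πm).
f = (1.602×10⁻¹⁹)(0.53)/(2π·9.109×10⁻³¹) ≈ 1.5×10¹⁰ Hz.

f ≈ 1.5×10¹⁰ Hz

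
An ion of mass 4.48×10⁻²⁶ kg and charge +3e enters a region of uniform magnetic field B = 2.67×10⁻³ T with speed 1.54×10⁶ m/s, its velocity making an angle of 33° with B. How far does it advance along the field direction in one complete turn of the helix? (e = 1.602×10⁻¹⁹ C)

v∥ = v cosθ = 1.54×10⁶·cos33° ≈ 1.292×10⁶ m/s.
T = 2πm/(|q|B) = 2π(4.48×10⁻²⁶)/((4.806×10⁻¹⁹)(2.67×10⁻³)) ≈ 2.194×10⁻⁴ s.
pitch = v∥ T = (1.292×10⁶)(2.194×10⁻⁴) ≈ 283 m.

p ≈ 283 m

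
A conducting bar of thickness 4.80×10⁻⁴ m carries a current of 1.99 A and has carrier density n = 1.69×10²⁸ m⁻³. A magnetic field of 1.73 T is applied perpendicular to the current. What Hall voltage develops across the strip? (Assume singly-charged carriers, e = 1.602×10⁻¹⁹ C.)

V_H ≈ 2.65×10⁻⁶ V

V_H = IB/(n e t).
V_H = (1.99)(1.73)/((1.69×10²⁸)(1.602×10⁻¹⁹)(4.80×10⁻⁴)) ≈ 2.65×10⁻⁶ V.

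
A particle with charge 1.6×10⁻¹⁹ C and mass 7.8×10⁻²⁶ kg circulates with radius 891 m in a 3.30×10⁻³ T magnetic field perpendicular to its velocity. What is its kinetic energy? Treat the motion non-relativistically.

v = |q|Br/m, then KE = ½mv² = (qBr)²/(2m).
v = (1.6×10⁻¹⁹)(3.30×10⁻³)(891)/7.8×10⁻²⁶ ≈ 6.031×10⁶ m/s.
KE = ½(7.8×10⁻²⁶)(6.031×10⁶)² ≈ 1.42×10⁻¹² J = 8.86×10⁶ eV.

KE ≈ 8.86×10⁶ eV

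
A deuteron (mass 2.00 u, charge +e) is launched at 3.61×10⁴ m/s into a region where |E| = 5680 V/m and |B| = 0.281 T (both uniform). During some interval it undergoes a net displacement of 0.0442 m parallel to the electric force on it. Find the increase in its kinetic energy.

ΔKE ≈ 4.02×10⁻¹⁷ J

The magnetic force is always ⟂ v and does no work; only the electric force changes KE.
ΔKE = F_E · d = |q|E d = (1.602×10⁻¹⁹)(5680)(0.0442) ≈ 4.02×10⁻¹⁷ J.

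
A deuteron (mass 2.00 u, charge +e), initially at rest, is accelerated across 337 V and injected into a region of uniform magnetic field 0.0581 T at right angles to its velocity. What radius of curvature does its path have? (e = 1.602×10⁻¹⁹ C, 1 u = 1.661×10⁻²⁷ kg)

r ≈ 0.0643 m

Acceleration: |q|V = ½mv² ⇒ v = √(2|q|V/m) = √(2·1.602×10⁻¹⁹·337/3.322×10⁻²⁷) ≈ 1.803×10⁵ m/s.
In the field: r = mv/(|q|B) = (3.322×10⁻²⁷)(1.803×10⁵)/((1.602×10⁻¹⁹)(0.0581)) ≈ 0.0643 m.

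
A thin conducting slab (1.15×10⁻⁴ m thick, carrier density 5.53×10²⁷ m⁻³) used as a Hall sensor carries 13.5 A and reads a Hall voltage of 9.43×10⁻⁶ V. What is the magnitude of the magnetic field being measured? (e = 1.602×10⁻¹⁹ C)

From V_H = IB/(n e t), B = V_H n e t / I.
B = (9.43×10⁻⁶)(5.53×10²⁷)(1.602×10⁻¹⁹)(1.15×10⁻⁴)/13.5 ≈ 0.0712 T.

B ≈ 0.0712 T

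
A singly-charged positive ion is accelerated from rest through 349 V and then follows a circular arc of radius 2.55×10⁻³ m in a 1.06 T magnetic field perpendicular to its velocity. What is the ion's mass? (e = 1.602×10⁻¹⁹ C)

Combine |q|V = ½mv² and r = mv/(|q|B): eliminate v to get m = qB²r²/(2V).
m = (1.602×10⁻¹⁹)(1.06)²(2.55×10⁻³)²/(2·349) ≈ 1.68×10⁻²⁷ kg.

m ≈ 1.68×10⁻²⁷ kg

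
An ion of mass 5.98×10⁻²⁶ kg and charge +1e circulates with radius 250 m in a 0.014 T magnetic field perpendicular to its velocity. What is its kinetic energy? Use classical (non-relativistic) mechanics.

KE ≈ 1.6×10⁷ eV

v = |q|Br/m, then KE = ½mv² = (qBr)²/(2m).
v = (1.602×10⁻¹⁹)(0.014)(250)/5.98×10⁻²⁶ ≈ 9.376×10⁶ m/s.
KE = ½(5.98×10⁻²⁶)(9.376×10⁶)² ≈ 2.6×10⁻¹² J = 1.6×10⁷ eV.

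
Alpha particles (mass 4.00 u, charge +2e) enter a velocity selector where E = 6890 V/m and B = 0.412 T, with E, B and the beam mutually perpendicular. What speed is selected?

Straight-line motion ⇒ electric and magnetic forces cancel, so E = vB.
v = E/B = 6890/0.412 = 1.67×10⁴ m/s.

v = 1.67×10⁴ m/s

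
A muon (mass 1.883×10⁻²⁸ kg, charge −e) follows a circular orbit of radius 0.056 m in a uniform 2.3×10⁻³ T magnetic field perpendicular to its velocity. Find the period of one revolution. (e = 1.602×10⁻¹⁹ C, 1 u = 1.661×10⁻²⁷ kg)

The cyclotron period depends only on m, q, B: T = 2πm/(|q|B).
T = 2π(1.883×10⁻²⁸)/((1.602×10⁻¹⁹)(2.3×10⁻³)) ≈ 3.2×10⁻⁶ s.

T ≈ 3.2×10⁻⁶ s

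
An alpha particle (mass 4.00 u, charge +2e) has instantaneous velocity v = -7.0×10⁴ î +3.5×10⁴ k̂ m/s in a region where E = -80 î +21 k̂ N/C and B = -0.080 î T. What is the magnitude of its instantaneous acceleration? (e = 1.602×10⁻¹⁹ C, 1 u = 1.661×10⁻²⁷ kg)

v×B = (0, -2800, 0) N/C.
E + v×B = (-80.0, -2800, 21.0) N/C.
F = q(E + v×B) = (3.204×10⁻¹⁹ C)·(-80.0, -2800, 21.0) = (-2.56×10⁻¹⁷, -8.97×10⁻¹⁶, 6.73×10⁻¹⁸) N.
|a| = |F|/m = 8.975×10⁻¹⁶/6.644×10⁻²⁷ ≈ 1.35×10¹¹ m/s².

|a| ≈ 1.35×10¹¹ m/s²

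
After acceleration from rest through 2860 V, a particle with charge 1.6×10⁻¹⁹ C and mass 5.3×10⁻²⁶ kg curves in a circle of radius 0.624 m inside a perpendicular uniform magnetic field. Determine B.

v = √(2|q|V/m) = √(2·1.6×10⁻¹⁹·2860/5.3×10⁻²⁶) ≈ 1.314×10⁵ m/s.
B = mv/(|q|r) = (5.3×10⁻²⁶)(1.314×10⁵)/((1.6×10⁻¹⁹)(0.624)) ≈ 0.0698 T.

B ≈ 0.0698 T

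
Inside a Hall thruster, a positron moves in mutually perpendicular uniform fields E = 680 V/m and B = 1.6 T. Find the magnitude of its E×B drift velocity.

v_d ≈ 420 m/s

The steady drift has the magnetic force balancing the electric force, so v_d = E/B.
v_d = 680/1.6 = 420 m/s.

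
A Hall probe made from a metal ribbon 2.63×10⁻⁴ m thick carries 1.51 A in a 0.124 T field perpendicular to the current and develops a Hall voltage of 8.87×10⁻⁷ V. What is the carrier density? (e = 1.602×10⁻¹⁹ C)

n ≈ 5.01×10²⁷ m⁻³

From V_H = IB/(n e t), n = IB/(V_H e t).
n = (1.51)(0.124)/((8.87×10⁻⁷)(1.602×10⁻¹⁹)(2.63×10⁻⁴)) ≈ 5.01×10²⁷ m⁻³.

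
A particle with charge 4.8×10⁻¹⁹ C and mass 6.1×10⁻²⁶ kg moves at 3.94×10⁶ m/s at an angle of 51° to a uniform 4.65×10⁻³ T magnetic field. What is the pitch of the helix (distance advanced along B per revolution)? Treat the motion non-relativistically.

p ≈ 426 m

v∥ = v cosθ = 3.94×10⁶·cos51° ≈ 2.480×10⁶ m/s.
T = 2πm/(|q|B) = 2π(6.1×10⁻²⁶)/((4.8×10⁻¹⁹)(4.65×10⁻³)) ≈ 1.717×10⁻⁴ s.
pitch = v∥ T = (2.480×10⁶)(1.717×10⁻⁴) ≈ 426 m.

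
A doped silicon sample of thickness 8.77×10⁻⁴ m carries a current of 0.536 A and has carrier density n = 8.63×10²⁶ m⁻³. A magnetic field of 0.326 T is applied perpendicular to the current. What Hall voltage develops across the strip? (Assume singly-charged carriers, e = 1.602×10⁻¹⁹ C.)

V_H = IB/(n e t).
V_H = (0.536)(0.326)/((8.63×10²⁶)(1.602×10⁻¹⁹)(8.77×10⁻⁴)) ≈ 1.44×10⁻⁶ V.

V_H ≈ 1.44×10⁻⁶ V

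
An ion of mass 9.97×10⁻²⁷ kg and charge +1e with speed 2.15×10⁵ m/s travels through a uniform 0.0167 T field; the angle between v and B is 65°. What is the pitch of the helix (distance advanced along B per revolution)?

p ≈ 2.13 m

v∥ = v cosθ = 2.15×10⁵·cos65° ≈ 9.086×10⁴ m/s.
T = 2πm/(|q|B) = 2π(9.97×10⁻²⁷)/((1.602×10⁻¹⁹)(0.0167)) ≈ 2.342×10⁻⁵ s.
pitch = v∥ T = (9.086×10⁴)(2.342×10⁻⁵) ≈ 2.13 m.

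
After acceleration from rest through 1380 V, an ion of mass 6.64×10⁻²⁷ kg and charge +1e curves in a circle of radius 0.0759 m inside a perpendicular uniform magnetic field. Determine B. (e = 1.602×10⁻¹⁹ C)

B ≈ 0.141 T

v = √(2|q|V/m) = √(2·1.602×10⁻¹⁹·1380/6.64×10⁻²⁷) ≈ 2.580×10⁵ m/s.
B = mv/(|q|r) = (6.64×10⁻²⁷)(2.580×10⁵)/((1.602×10⁻¹⁹)(0.0759)) ≈ 0.141 T.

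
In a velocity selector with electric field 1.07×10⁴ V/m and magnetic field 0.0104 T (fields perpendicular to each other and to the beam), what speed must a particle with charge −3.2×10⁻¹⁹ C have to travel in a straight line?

Zero net Lorentz force requires |qE| = |q v×B|, i.e. E = vB.
v = E/B = 1.07×10⁴/0.0104 = 1.03×10⁶ m/s.

v = 1.03×10⁶ m/s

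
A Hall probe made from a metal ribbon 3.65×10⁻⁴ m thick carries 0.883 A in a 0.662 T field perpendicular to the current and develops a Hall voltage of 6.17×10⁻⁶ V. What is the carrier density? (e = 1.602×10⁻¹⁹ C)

n ≈ 1.62×10²⁷ m⁻³

From V_H = IB/(n e t), n = IB/(V_H e t).
n = (0.883)(0.662)/((6.17×10⁻⁶)(1.602×10⁻¹⁹)(3.65×10⁻⁴)) ≈ 1.62×10²⁷ m⁻³.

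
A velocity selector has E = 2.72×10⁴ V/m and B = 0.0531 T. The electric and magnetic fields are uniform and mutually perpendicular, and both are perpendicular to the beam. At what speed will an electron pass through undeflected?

Zero net Lorentz force requires |qE| = |q v×B|, i.e. E = vB.
v = E/B = 2.72×10⁴/0.0531 = 5.12×10⁵ m/s.

v = 5.12×10⁵ m/s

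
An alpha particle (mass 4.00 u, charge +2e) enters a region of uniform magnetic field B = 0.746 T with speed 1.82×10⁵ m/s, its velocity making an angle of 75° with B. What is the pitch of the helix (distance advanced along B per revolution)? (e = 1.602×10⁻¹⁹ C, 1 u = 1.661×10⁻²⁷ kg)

p ≈ 8.23×10⁻³ m

v∥ = v cosθ = 1.82×10⁵·cos75° ≈ 4.711×10⁴ m/s.
T = 2πm/(|q|B) = 2π(6.644×10⁻²⁷)/((3.204×10⁻¹⁹)(0.746)) ≈ 1.747×10⁻⁷ s.
pitch = v∥ T = (4.711×10⁴)(1.747×10⁻⁷) ≈ 8.23×10⁻³ m.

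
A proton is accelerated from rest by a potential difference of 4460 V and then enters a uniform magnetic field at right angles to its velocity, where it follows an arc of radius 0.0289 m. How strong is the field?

B ≈ 0.334 T

v = √(2|q|V/m) = √(2·1.602×10⁻¹⁹·4460/1.673×10⁻²⁷) ≈ 9.242×10⁵ m/s.
B = mv/(|q|r) = (1.673×10⁻²⁷)(9.242×10⁵)/((1.602×10⁻¹⁹)(0.0289)) ≈ 0.334 T.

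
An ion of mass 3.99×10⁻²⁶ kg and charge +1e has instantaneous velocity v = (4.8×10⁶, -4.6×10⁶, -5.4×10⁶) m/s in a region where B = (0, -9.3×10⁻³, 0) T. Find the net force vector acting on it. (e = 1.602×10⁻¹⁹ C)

F ≈ (-8.05×10⁻¹⁵, 0, -7.15×10⁻¹⁵) N

v×B = (-5.02×10⁴, 0, -4.46×10⁴) N/C.
F = q v×B = (1.602×10⁻¹⁹ C)·(-5.02×10⁴, 0, -4.46×10⁴) = (-8.05×10⁻¹⁵, 0, -7.15×10⁻¹⁵) N.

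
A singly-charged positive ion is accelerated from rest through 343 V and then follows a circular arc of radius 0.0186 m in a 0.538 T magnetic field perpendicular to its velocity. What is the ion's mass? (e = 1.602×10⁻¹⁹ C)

Combine |q|V = ½mv² and r = mv/(|q|B): eliminate v to get m = qB²r²/(2V).
m = (1.602×10⁻¹⁹)(0.538)²(0.0186)²/(2·343) ≈ 2.34×10⁻²⁶ kg.

m ≈ 2.34×10⁻²⁶ kg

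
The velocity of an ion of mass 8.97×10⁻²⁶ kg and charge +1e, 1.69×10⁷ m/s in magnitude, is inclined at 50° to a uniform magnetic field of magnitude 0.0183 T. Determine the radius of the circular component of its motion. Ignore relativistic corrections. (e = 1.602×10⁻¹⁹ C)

v⊥ = v sinθ = 1.69×10⁷·sin50° ≈ 1.295×10⁷ m/s.
r = m v⊥/(|q|B) = (8.97×10⁻²⁶)(1.295×10⁷)/((1.602×10⁻¹⁹)(0.0183)) ≈ 396 m.

r ≈ 396 m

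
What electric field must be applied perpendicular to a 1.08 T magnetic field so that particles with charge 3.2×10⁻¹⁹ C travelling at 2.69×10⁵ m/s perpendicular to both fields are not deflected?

E = 2.91×10⁵ V/m

For straight-line motion qE = qvB, so E = vB.
E = 2.69×10⁵ × 1.08 = 2.91×10⁵ V/m.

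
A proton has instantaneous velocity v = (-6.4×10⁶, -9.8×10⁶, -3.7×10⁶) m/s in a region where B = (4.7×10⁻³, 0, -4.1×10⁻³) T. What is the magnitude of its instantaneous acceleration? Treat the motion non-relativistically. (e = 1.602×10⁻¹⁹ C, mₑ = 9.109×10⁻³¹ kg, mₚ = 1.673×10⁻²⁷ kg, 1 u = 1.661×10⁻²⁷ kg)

|a| ≈ 7.19×10¹² m/s²

v×B = (4.02×10⁴, -4.36×10⁴, 4.61×10⁴) N/C.
F = q v×B = (1.602×10⁻¹⁹ C)·(4.02×10⁴, -4.36×10⁴, 4.61×10⁴) = (6.44×10⁻¹⁵, -6.99×10⁻¹⁵, 7.38×10⁻¹⁵) N.
|a| = |F|/m = 1.203×10⁻¹⁴/1.673×10⁻²⁷ ≈ 7.19×10¹² m/s².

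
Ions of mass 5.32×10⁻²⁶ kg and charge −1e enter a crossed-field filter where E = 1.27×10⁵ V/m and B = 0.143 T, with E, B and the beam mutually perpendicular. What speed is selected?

v = 8.88×10⁵ m/s

Zero net Lorentz force requires |qE| = |q v×B|, i.e. E = vB.
v = E/B = 1.27×10⁵/0.143 = 8.88×10⁵ m/s.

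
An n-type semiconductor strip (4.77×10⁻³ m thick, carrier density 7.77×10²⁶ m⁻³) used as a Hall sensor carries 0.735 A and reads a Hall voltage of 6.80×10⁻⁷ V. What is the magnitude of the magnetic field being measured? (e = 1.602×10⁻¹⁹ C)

From V_H = IB/(n e t), B = V_H n e t / I.
B = (6.80×10⁻⁷)(7.77×10²⁶)(1.602×10⁻¹⁹)(4.77×10⁻³)/0.735 ≈ 0.549 T.

B ≈ 0.549 T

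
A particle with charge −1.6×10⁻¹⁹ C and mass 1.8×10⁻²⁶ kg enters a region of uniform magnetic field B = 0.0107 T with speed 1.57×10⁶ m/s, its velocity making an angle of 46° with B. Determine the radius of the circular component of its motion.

r ≈ 11.9 m

v⊥ = v sinθ = 1.57×10⁶·sin46° ≈ 1.129×10⁶ m/s.
r = m v⊥/(|q|B) = (1.8×10⁻²⁶)(1.129×10⁶)/((1.6×10⁻¹⁹)(0.0107)) ≈ 11.9 m.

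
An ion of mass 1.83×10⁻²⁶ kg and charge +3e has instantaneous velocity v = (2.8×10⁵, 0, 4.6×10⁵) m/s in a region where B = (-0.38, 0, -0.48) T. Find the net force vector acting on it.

v×B = (0, -4.04×10⁴, 0) N/C.
F = q v×B = (4.806×10⁻¹⁹ C)·(0, -4.04×10⁴, 0) = (0, -1.94×10⁻¹⁴, 0) N.

F ≈ (0, -1.94×10⁻¹⁴, 0) N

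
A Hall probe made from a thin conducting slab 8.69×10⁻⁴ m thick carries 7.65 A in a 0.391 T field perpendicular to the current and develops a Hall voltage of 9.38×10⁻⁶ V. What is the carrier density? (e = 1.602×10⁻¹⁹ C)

From V_H = IB/(n e t), n = IB/(V_H e t).
n = (7.65)(0.391)/((9.38×10⁻⁶)(1.602×10⁻¹⁹)(8.69×10⁻⁴)) ≈ 2.29×10²⁷ m⁻³.

n ≈ 2.29×10²⁷ m⁻³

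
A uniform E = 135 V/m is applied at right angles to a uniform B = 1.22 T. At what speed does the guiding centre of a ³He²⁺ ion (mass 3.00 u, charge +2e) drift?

v_d ≈ 111 m/s

The steady drift has the magnetic force balancing the electric force, so v_d = E/B.
v_d = 135/1.22 = 111 m/s.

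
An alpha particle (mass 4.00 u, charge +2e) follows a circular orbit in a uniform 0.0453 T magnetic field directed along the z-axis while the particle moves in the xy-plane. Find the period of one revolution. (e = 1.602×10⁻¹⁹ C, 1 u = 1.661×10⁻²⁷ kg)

T ≈ 2.88×10⁻⁶ s

The cyclotron period depends only on m, q, B: T = 2πm/(|q|B).
T = 2π(6.644×10⁻²⁷)/((3.204×10⁻¹⁹)(0.0453)) ≈ 2.88×10⁻⁶ s.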